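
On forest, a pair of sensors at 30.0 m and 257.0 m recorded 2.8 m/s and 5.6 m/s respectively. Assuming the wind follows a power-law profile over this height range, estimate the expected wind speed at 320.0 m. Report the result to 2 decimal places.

First find α: α = ln(V₂/V₁)/ln(z₂/z₁) = ln(5.6/2.8)/ln(257.0/30.0) = 0.69315/2.14788 = 0.3227
Extrapolate from 257.0 m to 320.0 m: V₃ = 5.6 × (320.0/257.0)^0.3227 = 5.6 × 1.0733 = 6.0106 m/s

6.01 m/s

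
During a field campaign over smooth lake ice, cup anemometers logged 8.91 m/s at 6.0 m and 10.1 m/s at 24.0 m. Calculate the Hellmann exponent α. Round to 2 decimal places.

Power law: V₂/V₁ = (z₂/z₁)^α ⇒ α = ln(V₂/V₁) / ln(z₂/z₁)
α = ln(10.1/8.91) / ln(24.0/6.0) = ln(1.1336) / ln(4.0000)
  = 0.12536 / 1.38629 = 0.09043

α ≈ 0.09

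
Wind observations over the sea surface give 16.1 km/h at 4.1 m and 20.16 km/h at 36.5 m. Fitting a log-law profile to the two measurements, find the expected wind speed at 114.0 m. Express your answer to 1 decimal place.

22.3 km/h

Log law: V ∝ ln(z/z₀). From the pair, with r = V₁/V₂ = 0.79861,
ln z₀ = (ln z₁ − r·ln z₂)/(1 − r) = (1.4110 − 0.79861×3.5973)/0.20139 = -7.2589 → z₀ = 0.0007039 m
V₃ = V₁ · ln(z₃/z₀)/ln(z₁/z₀) = 16.1 × 11.9951/8.6699 = 22.2749 km/h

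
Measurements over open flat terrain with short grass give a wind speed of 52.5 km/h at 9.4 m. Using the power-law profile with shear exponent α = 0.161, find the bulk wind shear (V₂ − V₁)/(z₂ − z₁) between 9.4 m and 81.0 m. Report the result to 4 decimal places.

Power law: V₂ = V₁ · (z₂/z₁)^α = 52.5 × (8.6170)^0.161 = 74.2595 km/h
ΔV/Δz = (74.2595 − 52.5)/(81.0 − 9.4) = 21.7595/71.6000 = 0.30390 km/h/m

0.3039 km/h/m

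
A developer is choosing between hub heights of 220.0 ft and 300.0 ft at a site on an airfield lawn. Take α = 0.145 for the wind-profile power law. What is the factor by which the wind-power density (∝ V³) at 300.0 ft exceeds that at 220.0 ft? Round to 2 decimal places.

1.14

Speed ratio: V_B/V_A = (z_B/z_A)^α = (300.0/220.0)^0.145 = (1.3636)^0.145 = 1.04600
Power-density ratio: P_B/P_A = (V_B/V_A)³ = (1.04600)³ = 1.14444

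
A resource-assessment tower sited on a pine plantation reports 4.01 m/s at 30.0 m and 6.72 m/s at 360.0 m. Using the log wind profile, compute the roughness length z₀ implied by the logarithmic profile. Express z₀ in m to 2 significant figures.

Log law: V(z) ∝ ln(z/z₀). With r = V₁/V₂ = 4.01/6.72 = 0.59673,
r · ln(z₂/z₀) = ln(z₁/z₀) ⇒ ln z₀ = (ln z₁ − r·ln z₂)/(1 − r)
ln z₀ = (3.40120 − 0.59673×5.88610) / 0.40327 = -0.2757
z₀ = exp(-0.2757) = 0.7590 m

z₀ ≈ 0.76 m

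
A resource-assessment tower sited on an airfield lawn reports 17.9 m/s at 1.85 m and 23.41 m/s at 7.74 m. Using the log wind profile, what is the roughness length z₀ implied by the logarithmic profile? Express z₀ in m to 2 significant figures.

Log law: V(z) ∝ ln(z/z₀). With r = V₁/V₂ = 17.9/23.41 = 0.76463,
r · ln(z₂/z₀) = ln(z₁/z₀) ⇒ ln z₀ = (ln z₁ − r·ln z₂)/(1 − r)
ln z₀ = (0.61519 − 0.76463×2.04640) / 0.23537 = -4.0343
z₀ = exp(-4.0343) = 0.01770 m

z₀ ≈ 0.018 m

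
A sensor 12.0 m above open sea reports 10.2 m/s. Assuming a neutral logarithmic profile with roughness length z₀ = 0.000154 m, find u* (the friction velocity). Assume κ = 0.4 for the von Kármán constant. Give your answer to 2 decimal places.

u* ≈ 0.36 m/s

Log law: V(z) = (u*/κ) · ln(z/z₀) ⇒ u* = κ · V / ln(z/z₀)
u* = 0.4 × 10.2 / ln(12.0/0.000154) = 0.4 × 10.2 / 11.2635
   = 4.0800 / 11.2635 = 0.3622 m/s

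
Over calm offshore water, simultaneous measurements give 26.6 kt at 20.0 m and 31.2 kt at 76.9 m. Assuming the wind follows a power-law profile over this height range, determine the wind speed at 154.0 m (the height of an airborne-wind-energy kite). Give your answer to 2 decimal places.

33.87 kt

First find α: α = ln(V₂/V₁)/ln(z₂/z₁) = ln(31.2/26.6)/ln(76.9/20.0) = 0.15951/1.34677 = 0.1184
Extrapolate from 76.9 m to 154.0 m: V₃ = 31.2 × (154.0/76.9)^0.1184 = 31.2 × 1.0857 = 33.8746 kt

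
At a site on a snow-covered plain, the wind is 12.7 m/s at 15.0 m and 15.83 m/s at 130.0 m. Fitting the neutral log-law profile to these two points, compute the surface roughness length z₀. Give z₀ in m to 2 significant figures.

Log law: V(z) ∝ ln(z/z₀). With r = V₁/V₂ = 12.7/15.83 = 0.80227,
r · ln(z₂/z₀) = ln(z₁/z₀) ⇒ ln z₀ = (ln z₁ − r·ln z₂)/(1 − r)
ln z₀ = (2.70805 − 0.80227×4.86753) / 0.19773 = -6.0541
z₀ = exp(-6.0541) = 0.002348 m

z₀ ≈ 0.0023 m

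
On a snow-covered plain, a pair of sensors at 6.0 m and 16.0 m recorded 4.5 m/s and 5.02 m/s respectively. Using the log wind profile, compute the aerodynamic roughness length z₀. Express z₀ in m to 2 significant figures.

z₀ ≈ 0.0012 m

Log law: V(z) ∝ ln(z/z₀). With r = V₁/V₂ = 4.5/5.02 = 0.89641,
r · ln(z₂/z₀) = ln(z₁/z₀) ⇒ ln z₀ = (ln z₁ − r·ln z₂)/(1 − r)
ln z₀ = (1.79176 − 0.89641×2.77259) / 0.10359 = -6.6962
z₀ = exp(-6.6962) = 0.001236 m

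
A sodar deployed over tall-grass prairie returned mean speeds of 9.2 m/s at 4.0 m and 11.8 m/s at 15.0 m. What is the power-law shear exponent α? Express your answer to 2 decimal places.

α ≈ 0.19

Power law: V₂/V₁ = (z₂/z₁)^α ⇒ α = ln(V₂/V₁) / ln(z₂/z₁)
α = ln(11.8/9.2) / ln(15.0/4.0) = ln(1.2826) / ln(3.7500)
  = 0.24890 / 1.32176 = 0.18831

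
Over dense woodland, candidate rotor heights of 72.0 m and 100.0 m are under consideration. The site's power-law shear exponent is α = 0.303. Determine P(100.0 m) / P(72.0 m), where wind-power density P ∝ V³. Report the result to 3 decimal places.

Speed ratio: V_B/V_A = (z_B/z_A)^α = (100.0/72.0)^0.303 = (1.3889)^0.303 = 1.10466
Power-density ratio: P_B/P_A = (V_B/V_A)³ = (1.10466)³ = 1.34798

1.348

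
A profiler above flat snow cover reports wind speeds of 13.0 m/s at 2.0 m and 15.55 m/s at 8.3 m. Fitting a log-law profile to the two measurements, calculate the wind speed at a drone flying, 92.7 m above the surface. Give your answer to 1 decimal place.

19.9 m/s

Log law: V ∝ ln(z/z₀). From the pair, with r = V₁/V₂ = 0.83601,
ln z₀ = (ln z₁ − r·ln z₂)/(1 − r) = (0.6931 − 0.83601×2.1163)/0.16399 = -6.5619 → z₀ = 0.001413 m
V₃ = V₁ · ln(z₃/z₀)/ln(z₁/z₀) = 13.0 × 11.0913/7.2551 = 19.8739 m/s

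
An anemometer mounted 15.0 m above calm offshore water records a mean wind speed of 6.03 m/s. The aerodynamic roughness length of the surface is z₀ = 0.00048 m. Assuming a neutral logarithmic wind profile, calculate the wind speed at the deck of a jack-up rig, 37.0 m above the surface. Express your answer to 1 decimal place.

6.6 m/s

Log law: V(z) ∝ ln(z/z₀), so V₂/V₁ = ln(z₂/z₀) / ln(z₁/z₀).
ln(37.0/0.00048) = 11.2526, ln(15.0/0.00048) = 10.3498
V₂ = 6.03 × 11.2526/10.3498 = 6.03 × 1.0872 = 6.5560 m/s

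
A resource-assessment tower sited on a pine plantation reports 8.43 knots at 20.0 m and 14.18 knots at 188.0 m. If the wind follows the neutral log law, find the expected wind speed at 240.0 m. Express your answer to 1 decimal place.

Log law: V ∝ ln(z/z₀). From the pair, with r = V₁/V₂ = 0.59450,
ln z₀ = (ln z₁ − r·ln z₂)/(1 − r) = (2.9957 − 0.59450×5.2364)/0.40550 = -0.2893 → z₀ = 0.7488 m
V₃ = V₁ · ln(z₃/z₀)/ln(z₁/z₀) = 8.43 × 5.7700/3.2851 = 14.8066 knots

14.8 knots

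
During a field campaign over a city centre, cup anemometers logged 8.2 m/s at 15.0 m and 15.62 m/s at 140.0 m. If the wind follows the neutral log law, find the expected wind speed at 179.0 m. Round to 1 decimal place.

Log law: V ∝ ln(z/z₀). From the pair, with r = V₁/V₂ = 0.52497,
ln z₀ = (ln z₁ − r·ln z₂)/(1 − r) = (2.7081 − 0.52497×4.9416)/0.47503 = 0.2397 → z₀ = 1.271 m
V₃ = V₁ · ln(z₃/z₀)/ln(z₁/z₀) = 8.2 × 4.9477/2.4684 = 16.4364 m/s

16.4 m/s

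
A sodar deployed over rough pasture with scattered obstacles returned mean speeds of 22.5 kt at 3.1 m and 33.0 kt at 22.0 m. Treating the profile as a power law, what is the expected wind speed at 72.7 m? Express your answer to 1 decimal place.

First find α: α = ln(V₂/V₁)/ln(z₂/z₁) = ln(33.0/22.5)/ln(22.0/3.1) = 0.38299/1.95964 = 0.1954
Extrapolate from 22.0 m to 72.7 m: V₃ = 33.0 × (72.7/22.0)^0.1954 = 33.0 × 1.2632 = 41.6840 kt

41.7 kt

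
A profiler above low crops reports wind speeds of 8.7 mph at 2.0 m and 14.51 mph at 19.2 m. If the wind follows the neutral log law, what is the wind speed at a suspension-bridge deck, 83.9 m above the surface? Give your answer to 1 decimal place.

Log law: V ∝ ln(z/z₀). From the pair, with r = V₁/V₂ = 0.59959,
ln z₀ = (ln z₁ − r·ln z₂)/(1 − r) = (0.6931 − 0.59959×2.9549)/0.40041 = -2.6937 → z₀ = 0.06763 m
V₃ = V₁ · ln(z₃/z₀)/ln(z₁/z₀) = 8.7 × 7.1233/3.3868 = 18.2982 mph

18.3 mph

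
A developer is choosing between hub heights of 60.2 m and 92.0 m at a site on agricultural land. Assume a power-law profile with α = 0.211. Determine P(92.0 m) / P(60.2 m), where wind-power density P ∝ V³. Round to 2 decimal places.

Speed ratio: V_B/V_A = (z_B/z_A)^α = (92.0/60.2)^0.211 = (1.5282)^0.211 = 1.09361
Power-density ratio: P_B/P_A = (V_B/V_A)³ = (1.09361)³ = 1.30796

1.31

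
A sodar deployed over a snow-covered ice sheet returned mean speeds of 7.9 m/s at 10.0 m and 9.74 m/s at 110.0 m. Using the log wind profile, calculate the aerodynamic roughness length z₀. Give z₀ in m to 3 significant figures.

z₀ ≈ 0.000338 m

Log law: V(z) ∝ ln(z/z₀). With r = V₁/V₂ = 7.9/9.74 = 0.81109,
r · ln(z₂/z₀) = ln(z₁/z₀) ⇒ ln z₀ = (ln z₁ − r·ln z₂)/(1 − r)
ln z₀ = (2.30259 − 0.81109×4.70048) / 0.18891 = -7.9927
z₀ = exp(-7.9927) = 0.0003379 m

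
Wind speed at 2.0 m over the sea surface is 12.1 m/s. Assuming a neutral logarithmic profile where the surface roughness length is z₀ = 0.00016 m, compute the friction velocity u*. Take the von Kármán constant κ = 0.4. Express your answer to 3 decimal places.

u* ≈ 0.513 m/s

Log law: V(z) = (u*/κ) · ln(z/z₀) ⇒ u* = κ · V / ln(z/z₀)
u* = 0.4 × 12.1 / ln(2.0/0.00016) = 0.4 × 12.1 / 9.4335
   = 4.8400 / 9.4335 = 0.5131 m/s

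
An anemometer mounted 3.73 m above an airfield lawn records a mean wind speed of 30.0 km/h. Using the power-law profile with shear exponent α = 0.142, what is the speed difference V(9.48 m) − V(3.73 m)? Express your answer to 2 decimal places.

Power law: V₂ = V₁ · (z₂/z₁)^α = 30.0 × (2.5416)^0.142 = 34.2488 km/h
ΔV = 34.2488 − 30.0 = 4.2488 km/h

4.25 km/h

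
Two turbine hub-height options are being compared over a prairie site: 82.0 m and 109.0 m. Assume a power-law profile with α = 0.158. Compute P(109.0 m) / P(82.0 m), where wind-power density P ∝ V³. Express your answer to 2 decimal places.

Speed ratio: V_B/V_A = (z_B/z_A)^α = (109.0/82.0)^0.158 = (1.3293)^0.158 = 1.04600
Power-density ratio: P_B/P_A = (V_B/V_A)³ = (1.04600)³ = 1.14444

1.14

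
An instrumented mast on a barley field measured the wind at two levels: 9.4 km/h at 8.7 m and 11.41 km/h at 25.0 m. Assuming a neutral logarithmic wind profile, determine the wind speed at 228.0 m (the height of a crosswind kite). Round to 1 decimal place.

15.6 km/h

Log law: V ∝ ln(z/z₀). From the pair, with r = V₁/V₂ = 0.82384,
ln z₀ = (ln z₁ − r·ln z₂)/(1 − r) = (2.1633 − 0.82384×3.2189)/0.17616 = -2.7731 → z₀ = 0.06247 m
V₃ = V₁ · ln(z₃/z₀)/ln(z₁/z₀) = 9.4 × 8.2024/4.9364 = 15.6192 km/h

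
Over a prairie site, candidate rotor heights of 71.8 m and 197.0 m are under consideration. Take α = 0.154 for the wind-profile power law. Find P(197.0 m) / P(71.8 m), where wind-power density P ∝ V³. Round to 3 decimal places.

Speed ratio: V_B/V_A = (z_B/z_A)^α = (197.0/71.8)^0.154 = (2.7437)^0.154 = 1.16817
Power-density ratio: P_B/P_A = (V_B/V_A)³ = (1.16817)³ = 1.59409

1.594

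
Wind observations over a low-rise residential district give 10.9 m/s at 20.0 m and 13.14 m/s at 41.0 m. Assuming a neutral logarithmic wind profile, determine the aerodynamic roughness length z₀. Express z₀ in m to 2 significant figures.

Log law: V(z) ∝ ln(z/z₀). With r = V₁/V₂ = 10.9/13.14 = 0.82953,
r · ln(z₂/z₀) = ln(z₁/z₀) ⇒ ln z₀ = (ln z₁ − r·ln z₂)/(1 − r)
ln z₀ = (2.99573 − 0.82953×3.71357) / 0.17047 = -0.4973
z₀ = exp(-0.4973) = 0.6082 m

z₀ ≈ 0.61 m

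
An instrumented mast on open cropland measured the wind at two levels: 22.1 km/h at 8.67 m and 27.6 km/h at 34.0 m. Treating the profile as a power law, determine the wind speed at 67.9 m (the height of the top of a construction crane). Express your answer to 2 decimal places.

30.89 km/h

First find α: α = ln(V₂/V₁)/ln(z₂/z₁) = ln(27.6/22.1)/ln(34.0/8.67) = 0.22224/1.36649 = 0.1626
Extrapolate from 34.0 m to 67.9 m: V₃ = 27.6 × (67.9/34.0)^0.1626 = 27.6 × 1.1191 = 30.8861 km/h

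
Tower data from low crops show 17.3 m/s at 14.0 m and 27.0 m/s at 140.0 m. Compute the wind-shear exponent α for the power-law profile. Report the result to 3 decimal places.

α ≈ 0.193

Power law: V₂/V₁ = (z₂/z₁)^α ⇒ α = ln(V₂/V₁) / ln(z₂/z₁)
α = ln(27.0/17.3) / ln(140.0/14.0) = ln(1.5607) / ln(10.0000)
  = 0.44513 / 2.30259 = 0.19332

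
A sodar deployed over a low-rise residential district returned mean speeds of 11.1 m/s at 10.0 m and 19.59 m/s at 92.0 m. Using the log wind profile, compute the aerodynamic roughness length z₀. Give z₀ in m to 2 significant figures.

Log law: V(z) ∝ ln(z/z₀). With r = V₁/V₂ = 11.1/19.59 = 0.56662,
r · ln(z₂/z₀) = ln(z₁/z₀) ⇒ ln z₀ = (ln z₁ − r·ln z₂)/(1 − r)
ln z₀ = (2.30259 − 0.56662×4.52179) / 0.43338 = -0.5988
z₀ = exp(-0.5988) = 0.5494 m

z₀ ≈ 0.55 m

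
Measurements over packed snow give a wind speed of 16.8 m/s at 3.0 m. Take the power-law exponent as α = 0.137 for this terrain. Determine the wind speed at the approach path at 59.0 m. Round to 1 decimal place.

25.3 m/s

Power-law profile: V₂ = V₁ · (z₂/z₁)^α
V₂ = 16.8 × (59.0/3.0)^0.137 = 16.8 × (19.6667)^0.137
    = 16.8 × 1.5040 = 25.2668 m/s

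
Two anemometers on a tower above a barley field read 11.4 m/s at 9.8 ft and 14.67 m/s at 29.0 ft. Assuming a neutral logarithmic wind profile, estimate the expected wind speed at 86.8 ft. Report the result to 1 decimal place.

18.0 m/s

Log law: V ∝ ln(z/z₀). From the pair, with r = V₁/V₂ = 0.77710,
ln z₀ = (ln z₁ − r·ln z₂)/(1 − r) = (2.2824 − 0.77710×3.3673)/0.22290 = -1.4999 → z₀ = 0.2232 ft
V₃ = V₁ · ln(z₃/z₀)/ln(z₁/z₀) = 11.4 × 5.9635/3.7823 = 17.9744 m/s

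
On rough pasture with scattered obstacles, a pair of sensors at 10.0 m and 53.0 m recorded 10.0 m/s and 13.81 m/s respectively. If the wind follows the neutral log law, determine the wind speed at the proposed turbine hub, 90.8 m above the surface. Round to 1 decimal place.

Log law: V ∝ ln(z/z₀). From the pair, with r = V₁/V₂ = 0.72411,
ln z₀ = (ln z₁ − r·ln z₂)/(1 − r) = (2.3026 − 0.72411×3.9703)/0.27589 = -2.0746 → z₀ = 0.1256 m
V₃ = V₁ · ln(z₃/z₀)/ln(z₁/z₀) = 10.0 × 6.5833/4.3772 = 15.0399 m/s

15.0 m/s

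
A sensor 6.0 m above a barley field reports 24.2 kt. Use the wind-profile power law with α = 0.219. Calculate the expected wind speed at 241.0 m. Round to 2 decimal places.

54.33 kt

Power-law profile: V₂ = V₁ · (z₂/z₁)^α
V₂ = 24.2 × (241.0/6.0)^0.219 = 24.2 × (40.1667)^0.219
    = 24.2 × 2.2452 = 54.3328 kt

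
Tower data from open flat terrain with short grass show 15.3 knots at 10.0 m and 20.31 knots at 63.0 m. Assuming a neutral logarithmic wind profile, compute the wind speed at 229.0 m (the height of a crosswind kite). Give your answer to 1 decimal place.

23.8 knots

Log law: V ∝ ln(z/z₀). From the pair, with r = V₁/V₂ = 0.75332,
ln z₀ = (ln z₁ − r·ln z₂)/(1 − r) = (2.3026 − 0.75332×4.1431)/0.24668 = -3.3183 → z₀ = 0.03622 m
V₃ = V₁ · ln(z₃/z₀)/ln(z₁/z₀) = 15.3 × 8.7520/5.6208 = 23.8230 knots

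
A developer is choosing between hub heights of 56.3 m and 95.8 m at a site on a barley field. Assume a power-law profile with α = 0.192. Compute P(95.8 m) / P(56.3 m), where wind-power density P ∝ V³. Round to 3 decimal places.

1.358

Speed ratio: V_B/V_A = (z_B/z_A)^α = (95.8/56.3)^0.192 = (1.7016)^0.192 = 1.10745
Power-density ratio: P_B/P_A = (V_B/V_A)³ = (1.10745)³ = 1.35823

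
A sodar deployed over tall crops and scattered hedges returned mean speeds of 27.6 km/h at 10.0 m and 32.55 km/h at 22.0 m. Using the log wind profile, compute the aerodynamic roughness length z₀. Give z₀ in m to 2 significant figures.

z₀ ≈ 0.12 m

Log law: V(z) ∝ ln(z/z₀). With r = V₁/V₂ = 27.6/32.55 = 0.84793,
r · ln(z₂/z₀) = ln(z₁/z₀) ⇒ ln z₀ = (ln z₁ − r·ln z₂)/(1 − r)
ln z₀ = (2.30259 − 0.84793×3.09104) / 0.15207 = -2.0937
z₀ = exp(-2.0937) = 0.1232 m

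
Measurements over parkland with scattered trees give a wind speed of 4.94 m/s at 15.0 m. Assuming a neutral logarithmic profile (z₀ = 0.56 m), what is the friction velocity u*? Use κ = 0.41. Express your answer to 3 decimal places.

u* ≈ 0.616 m/s

Log law: V(z) = (u*/κ) · ln(z/z₀) ⇒ u* = κ · V / ln(z/z₀)
u* = 0.41 × 4.94 / ln(15.0/0.56) = 0.41 × 4.94 / 3.2879
   = 2.0254 / 3.2879 = 0.6160 m/s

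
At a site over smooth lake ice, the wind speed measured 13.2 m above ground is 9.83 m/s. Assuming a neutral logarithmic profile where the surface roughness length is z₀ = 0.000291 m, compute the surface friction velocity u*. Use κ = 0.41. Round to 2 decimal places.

Log law: V(z) = (u*/κ) · ln(z/z₀) ⇒ u* = κ · V / ln(z/z₀)
u* = 0.41 × 9.83 / ln(13.2/0.000291) = 0.41 × 9.83 / 10.7224
   = 4.0303 / 10.7224 = 0.3759 m/s

u* ≈ 0.38 m/s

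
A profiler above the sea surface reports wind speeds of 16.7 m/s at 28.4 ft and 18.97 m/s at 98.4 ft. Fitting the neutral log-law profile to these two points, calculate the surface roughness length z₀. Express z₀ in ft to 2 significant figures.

Log law: V(z) ∝ ln(z/z₀). With r = V₁/V₂ = 16.7/18.97 = 0.88034,
r · ln(z₂/z₀) = ln(z₁/z₀) ⇒ ln z₀ = (ln z₁ − r·ln z₂)/(1 − r)
ln z₀ = (3.34639 − 0.88034×4.58904) / 0.11966 = -5.7956
z₀ = exp(-5.7956) = 0.003041 ft

z₀ ≈ 0.0030 ft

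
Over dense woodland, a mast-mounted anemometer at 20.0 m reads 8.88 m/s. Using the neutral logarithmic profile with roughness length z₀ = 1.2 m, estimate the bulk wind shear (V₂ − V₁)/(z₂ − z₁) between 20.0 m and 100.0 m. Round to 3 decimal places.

Log law: V₂ = V₁ · ln(z₂/z₀)/ln(z₁/z₀) = 8.88 × 4.4228/2.8134 = 13.9599 m/s
ΔV/Δz = (13.9599 − 8.88)/(100.0 − 20.0) = 5.0799/80.0000 = 0.06350 m/s/m

0.063 m/s/m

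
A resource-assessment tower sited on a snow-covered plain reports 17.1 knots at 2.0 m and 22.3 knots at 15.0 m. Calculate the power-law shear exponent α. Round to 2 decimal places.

α ≈ 0.13

Power law: V₂/V₁ = (z₂/z₁)^α ⇒ α = ln(V₂/V₁) / ln(z₂/z₁)
α = ln(22.3/17.1) / ln(15.0/2.0) = ln(1.3041) / ln(7.5000)
  = 0.26551 / 2.01490 = 0.13177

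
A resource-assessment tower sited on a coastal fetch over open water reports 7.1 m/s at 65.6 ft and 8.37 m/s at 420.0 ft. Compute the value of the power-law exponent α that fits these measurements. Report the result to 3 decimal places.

Power law: V₂/V₁ = (z₂/z₁)^α ⇒ α = ln(V₂/V₁) / ln(z₂/z₁)
α = ln(8.37/7.1) / ln(420.0/65.6) = ln(1.1789) / ln(6.4024)
  = 0.16456 / 1.85668 = 0.08863

α ≈ 0.089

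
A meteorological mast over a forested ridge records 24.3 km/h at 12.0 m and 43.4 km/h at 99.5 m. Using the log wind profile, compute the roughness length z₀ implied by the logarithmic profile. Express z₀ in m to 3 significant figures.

z₀ ≈ 0.814 m

Log law: V(z) ∝ ln(z/z₀). With r = V₁/V₂ = 24.3/43.4 = 0.55991,
r · ln(z₂/z₀) = ln(z₁/z₀) ⇒ ln z₀ = (ln z₁ − r·ln z₂)/(1 − r)
ln z₀ = (2.48491 − 0.55991×4.60016) / 0.44009 = -0.2062
z₀ = exp(-0.2062) = 0.8137 m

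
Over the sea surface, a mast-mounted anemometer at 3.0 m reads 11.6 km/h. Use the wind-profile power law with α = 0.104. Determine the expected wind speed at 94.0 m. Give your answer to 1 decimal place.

16.6 km/h

Power-law profile: V₂ = V₁ · (z₂/z₁)^α
V₂ = 11.6 × (94.0/3.0)^0.104 = 11.6 × (31.3333)^0.104
    = 11.6 × 1.4308 = 16.5975 km/h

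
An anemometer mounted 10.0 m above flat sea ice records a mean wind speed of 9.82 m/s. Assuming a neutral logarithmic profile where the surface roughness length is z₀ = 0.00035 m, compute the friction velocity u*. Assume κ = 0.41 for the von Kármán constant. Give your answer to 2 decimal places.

u* ≈ 0.39 m/s

Log law: V(z) = (u*/κ) · ln(z/z₀) ⇒ u* = κ · V / ln(z/z₀)
u* = 0.41 × 9.82 / ln(10.0/0.00035) = 0.41 × 9.82 / 10.2602
   = 4.0262 / 10.2602 = 0.3924 m/s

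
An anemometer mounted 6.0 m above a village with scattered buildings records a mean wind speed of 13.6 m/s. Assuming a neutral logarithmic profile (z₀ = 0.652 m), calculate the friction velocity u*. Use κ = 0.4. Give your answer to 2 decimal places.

Log law: V(z) = (u*/κ) · ln(z/z₀) ⇒ u* = κ · V / ln(z/z₀)
u* = 0.4 × 13.6 / ln(6.0/0.652) = 0.4 × 13.6 / 2.2195
   = 5.4400 / 2.2195 = 2.4510 m/s

u* ≈ 2.45 m/s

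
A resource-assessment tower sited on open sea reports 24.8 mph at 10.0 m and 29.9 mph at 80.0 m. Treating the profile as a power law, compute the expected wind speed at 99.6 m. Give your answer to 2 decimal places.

30.50 mph

First find α: α = ln(V₂/V₁)/ln(z₂/z₁) = ln(29.9/24.8)/ln(80.0/10.0) = 0.18701/2.07944 = 0.0899
Extrapolate from 80.0 m to 99.6 m: V₃ = 29.9 × (99.6/80.0)^0.0899 = 29.9 × 1.0199 = 30.4951 mph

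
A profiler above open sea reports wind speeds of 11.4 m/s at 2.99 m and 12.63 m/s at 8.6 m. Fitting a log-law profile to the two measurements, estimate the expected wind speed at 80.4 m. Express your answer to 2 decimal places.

Log law: V ∝ ln(z/z₀). From the pair, with r = V₁/V₂ = 0.90261,
ln z₀ = (ln z₁ − r·ln z₂)/(1 − r) = (1.0953 − 0.90261×2.1518)/0.09739 = -8.6966 → z₀ = 0.0001672 m
V₃ = V₁ · ln(z₃/z₀)/ln(z₁/z₀) = 11.4 × 13.0836/9.7918 = 15.2324 m/s

15.23 m/s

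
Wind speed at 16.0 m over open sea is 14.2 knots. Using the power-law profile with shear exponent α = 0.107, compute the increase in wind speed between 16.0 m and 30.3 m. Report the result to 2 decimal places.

Power law: V₂ = V₁ · (z₂/z₁)^α = 14.2 × (1.8938)^0.107 = 15.2041 knots
ΔV = 15.2041 − 14.2 = 1.0041 knots

1.00 knots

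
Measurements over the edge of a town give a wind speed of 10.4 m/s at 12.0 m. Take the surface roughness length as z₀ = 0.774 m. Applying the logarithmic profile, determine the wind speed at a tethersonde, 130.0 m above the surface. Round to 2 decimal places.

Log law: V(z) ∝ ln(z/z₀), so V₂/V₁ = ln(z₂/z₀) / ln(z₁/z₀).
ln(130.0/0.774) = 5.1237, ln(12.0/0.774) = 2.7411
V₂ = 10.4 × 5.1237/2.7411 = 10.4 × 1.8692 = 19.4400 m/s

19.44 m/s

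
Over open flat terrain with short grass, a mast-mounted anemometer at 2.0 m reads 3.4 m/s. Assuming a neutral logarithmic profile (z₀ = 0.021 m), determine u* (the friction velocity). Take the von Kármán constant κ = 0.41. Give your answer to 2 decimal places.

u* ≈ 0.31 m/s

Log law: V(z) = (u*/κ) · ln(z/z₀) ⇒ u* = κ · V / ln(z/z₀)
u* = 0.41 × 3.4 / ln(2.0/0.021) = 0.41 × 3.4 / 4.5564
   = 1.3940 / 4.5564 = 0.3059 m/s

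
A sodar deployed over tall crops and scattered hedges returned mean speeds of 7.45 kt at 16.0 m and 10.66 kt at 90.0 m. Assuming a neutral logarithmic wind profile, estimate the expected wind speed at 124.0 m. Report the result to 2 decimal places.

11.26 kt

Log law: V ∝ ln(z/z₀). From the pair, with r = V₁/V₂ = 0.69887,
ln z₀ = (ln z₁ − r·ln z₂)/(1 − r) = (2.7726 − 0.69887×4.4998)/0.30113 = -1.2361 → z₀ = 0.2905 m
V₃ = V₁ · ln(z₃/z₀)/ln(z₁/z₀) = 7.45 × 6.0564/4.0087 = 11.2556 kt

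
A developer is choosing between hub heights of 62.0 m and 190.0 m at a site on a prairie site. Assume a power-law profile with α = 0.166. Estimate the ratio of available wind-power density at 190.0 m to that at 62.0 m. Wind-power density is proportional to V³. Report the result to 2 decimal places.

1.75

Speed ratio: V_B/V_A = (z_B/z_A)^α = (190.0/62.0)^0.166 = (3.0645)^0.166 = 1.20430
Power-density ratio: P_B/P_A = (V_B/V_A)³ = (1.20430)³ = 1.74666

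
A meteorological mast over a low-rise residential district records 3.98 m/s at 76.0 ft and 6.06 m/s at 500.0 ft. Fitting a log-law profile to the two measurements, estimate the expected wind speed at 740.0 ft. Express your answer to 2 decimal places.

6.49 m/s

Log law: V ∝ ln(z/z₀). From the pair, with r = V₁/V₂ = 0.65677,
ln z₀ = (ln z₁ − r·ln z₂)/(1 − r) = (4.3307 − 0.65677×6.2146)/0.34323 = 0.7260 → z₀ = 2.067 ft
V₃ = V₁ · ln(z₃/z₀)/ln(z₁/z₀) = 3.98 × 5.8806/3.6047 = 6.4929 m/s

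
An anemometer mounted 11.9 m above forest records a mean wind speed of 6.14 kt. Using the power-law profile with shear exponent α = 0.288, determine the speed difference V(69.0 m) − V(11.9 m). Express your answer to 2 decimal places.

Power law: V₂ = V₁ · (z₂/z₁)^α = 6.14 × (5.7983)^0.288 = 10.1859 kt
ΔV = 10.1859 − 6.14 = 4.0459 kt

4.05 kt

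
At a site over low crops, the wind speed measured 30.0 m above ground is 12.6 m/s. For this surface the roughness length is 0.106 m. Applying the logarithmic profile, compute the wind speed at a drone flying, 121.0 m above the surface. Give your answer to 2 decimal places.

15.71 m/s

Log law: V(z) ∝ ln(z/z₀), so V₂/V₁ = ln(z₂/z₀) / ln(z₁/z₀).
ln(121.0/0.106) = 7.0401, ln(30.0/0.106) = 5.6455
V₂ = 12.6 × 7.0401/5.6455 = 12.6 × 1.2470 = 15.7125 m/s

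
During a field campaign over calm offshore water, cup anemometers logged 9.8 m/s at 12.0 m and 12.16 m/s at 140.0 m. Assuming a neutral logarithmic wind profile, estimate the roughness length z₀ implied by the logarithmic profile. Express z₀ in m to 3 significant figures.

z₀ ≈ 0.000445 m

Log law: V(z) ∝ ln(z/z₀). With r = V₁/V₂ = 9.8/12.16 = 0.80592,
r · ln(z₂/z₀) = ln(z₁/z₀) ⇒ ln z₀ = (ln z₁ − r·ln z₂)/(1 − r)
ln z₀ = (2.48491 − 0.80592×4.94164) / 0.19408 = -7.7168
z₀ = exp(-7.7168) = 0.0004453 m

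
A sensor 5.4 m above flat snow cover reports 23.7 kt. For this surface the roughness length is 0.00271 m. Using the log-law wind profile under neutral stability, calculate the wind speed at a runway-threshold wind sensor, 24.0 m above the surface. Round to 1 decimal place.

Log law: V(z) ∝ ln(z/z₀), so V₂/V₁ = ln(z₂/z₀) / ln(z₁/z₀).
ln(24.0/0.00271) = 9.0889, ln(5.4/0.00271) = 7.5972
V₂ = 23.7 × 9.0889/7.5972 = 23.7 × 1.1963 = 28.3533 kt

28.4 kt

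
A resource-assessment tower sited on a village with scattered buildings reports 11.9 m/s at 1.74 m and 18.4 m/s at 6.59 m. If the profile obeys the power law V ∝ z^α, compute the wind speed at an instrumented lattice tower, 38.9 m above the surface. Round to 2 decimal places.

First find α: α = ln(V₂/V₁)/ln(z₂/z₁) = ln(18.4/11.9)/ln(6.59/1.74) = 0.43581/1.33167 = 0.3273
Extrapolate from 6.59 m to 38.9 m: V₃ = 18.4 × (38.9/6.59)^0.3273 = 18.4 × 1.7879 = 32.8975 m/s

32.90 m/s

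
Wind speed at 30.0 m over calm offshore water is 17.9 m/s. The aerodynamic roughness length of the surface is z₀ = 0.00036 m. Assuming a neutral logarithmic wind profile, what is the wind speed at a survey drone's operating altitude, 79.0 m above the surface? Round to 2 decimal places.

Log law: V(z) ∝ ln(z/z₀), so V₂/V₁ = ln(z₂/z₀) / ln(z₁/z₀).
ln(79.0/0.00036) = 12.2989, ln(30.0/0.00036) = 11.3306
V₂ = 17.9 × 12.2989/11.3306 = 17.9 × 1.0855 = 19.4296 m/s

19.43 m/s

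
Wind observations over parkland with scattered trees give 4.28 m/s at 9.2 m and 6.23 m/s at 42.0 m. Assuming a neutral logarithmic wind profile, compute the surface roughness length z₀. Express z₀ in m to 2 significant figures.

z₀ ≈ 0.33 m

Log law: V(z) ∝ ln(z/z₀). With r = V₁/V₂ = 4.28/6.23 = 0.68700,
r · ln(z₂/z₀) = ln(z₁/z₀) ⇒ ln z₀ = (ln z₁ − r·ln z₂)/(1 − r)
ln z₀ = (2.21920 − 0.68700×3.73767) / 0.31300 = -1.1136
z₀ = exp(-1.1136) = 0.3284 m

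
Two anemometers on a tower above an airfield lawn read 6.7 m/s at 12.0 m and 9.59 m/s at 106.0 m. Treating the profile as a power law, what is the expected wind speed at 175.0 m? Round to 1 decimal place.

First find α: α = ln(V₂/V₁)/ln(z₂/z₁) = ln(9.59/6.7)/ln(106.0/12.0) = 0.35861/2.17853 = 0.1646
Extrapolate from 106.0 m to 175.0 m: V₃ = 9.59 × (175.0/106.0)^0.1646 = 9.59 × 1.0860 = 10.4150 m/s

10.4 m/s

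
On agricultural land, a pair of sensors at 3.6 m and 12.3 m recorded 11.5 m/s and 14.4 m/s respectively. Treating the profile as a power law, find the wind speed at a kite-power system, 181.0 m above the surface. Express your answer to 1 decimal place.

23.6 m/s

First find α: α = ln(V₂/V₁)/ln(z₂/z₁) = ln(14.4/11.5)/ln(12.3/3.6) = 0.22488/1.22867 = 0.1830
Extrapolate from 12.3 m to 181.0 m: V₃ = 14.4 × (181.0/12.3)^0.1830 = 14.4 × 1.6358 = 23.5558 m/s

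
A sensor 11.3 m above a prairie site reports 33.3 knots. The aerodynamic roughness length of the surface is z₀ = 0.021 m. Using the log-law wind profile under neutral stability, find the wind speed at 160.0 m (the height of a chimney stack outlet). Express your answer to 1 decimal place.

Log law: V(z) ∝ ln(z/z₀), so V₂/V₁ = ln(z₂/z₀) / ln(z₁/z₀).
ln(160.0/0.021) = 8.9384, ln(11.3/0.021) = 6.2880
V₂ = 33.3 × 8.9384/6.2880 = 33.3 × 1.4215 = 47.3358 knots

47.3 knots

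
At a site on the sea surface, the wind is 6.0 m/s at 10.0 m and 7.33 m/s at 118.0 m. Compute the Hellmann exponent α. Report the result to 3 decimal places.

α ≈ 0.081

Power law: V₂/V₁ = (z₂/z₁)^α ⇒ α = ln(V₂/V₁) / ln(z₂/z₁)
α = ln(7.33/6.0) / ln(118.0/10.0) = ln(1.2217) / ln(11.8000)
  = 0.20022 / 2.46810 = 0.08112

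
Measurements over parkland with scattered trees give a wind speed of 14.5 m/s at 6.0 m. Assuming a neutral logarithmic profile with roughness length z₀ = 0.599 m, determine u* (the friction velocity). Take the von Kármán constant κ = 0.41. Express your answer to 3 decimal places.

u* ≈ 2.580 m/s

Log law: V(z) = (u*/κ) · ln(z/z₀) ⇒ u* = κ · V / ln(z/z₀)
u* = 0.41 × 14.5 / ln(6.0/0.599) = 0.41 × 14.5 / 2.3043
   = 5.9450 / 2.3043 = 2.5800 m/s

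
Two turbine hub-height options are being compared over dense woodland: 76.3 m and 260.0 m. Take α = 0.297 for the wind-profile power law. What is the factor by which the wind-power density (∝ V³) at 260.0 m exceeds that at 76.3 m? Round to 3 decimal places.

Speed ratio: V_B/V_A = (z_B/z_A)^α = (260.0/76.3)^0.297 = (3.4076)^0.297 = 1.43925
Power-density ratio: P_B/P_A = (V_B/V_A)³ = (1.43925)³ = 2.98134

2.981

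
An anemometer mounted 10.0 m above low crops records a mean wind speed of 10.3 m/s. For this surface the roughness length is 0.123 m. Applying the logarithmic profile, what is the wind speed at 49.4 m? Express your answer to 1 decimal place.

Log law: V(z) ∝ ln(z/z₀), so V₂/V₁ = ln(z₂/z₀) / ln(z₁/z₀).
ln(49.4/0.123) = 5.9955, ln(10.0/0.123) = 4.3982
V₂ = 10.3 × 5.9955/4.3982 = 10.3 × 1.3632 = 14.0409 m/s

14.0 m/s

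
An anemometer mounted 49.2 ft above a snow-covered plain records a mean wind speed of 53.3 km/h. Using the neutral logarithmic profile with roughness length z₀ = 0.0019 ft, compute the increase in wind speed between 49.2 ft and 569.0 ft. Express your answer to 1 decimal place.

12.8 km/h

Log law: V₂ = V₁ · ln(z₂/z₀)/ln(z₁/z₀) = 53.3 × 12.6098/10.1618 = 66.1400 km/h
ΔV = 66.1400 − 53.3 = 12.8400 km/h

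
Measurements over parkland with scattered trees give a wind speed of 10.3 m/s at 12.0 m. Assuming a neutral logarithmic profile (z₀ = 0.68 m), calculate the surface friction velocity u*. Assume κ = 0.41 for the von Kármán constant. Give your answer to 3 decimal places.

u* ≈ 1.471 m/s

Log law: V(z) = (u*/κ) · ln(z/z₀) ⇒ u* = κ · V / ln(z/z₀)
u* = 0.41 × 10.3 / ln(12.0/0.68) = 0.41 × 10.3 / 2.8706
   = 4.2230 / 2.8706 = 1.4711 m/s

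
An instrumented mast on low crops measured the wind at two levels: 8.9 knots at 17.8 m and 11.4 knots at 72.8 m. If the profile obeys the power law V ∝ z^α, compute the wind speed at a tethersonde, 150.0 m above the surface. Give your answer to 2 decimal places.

First find α: α = ln(V₂/V₁)/ln(z₂/z₁) = ln(11.4/8.9)/ln(72.8/17.8) = 0.24756/1.40852 = 0.1758
Extrapolate from 72.8 m to 150.0 m: V₃ = 11.4 × (150.0/72.8)^0.1758 = 11.4 × 1.1355 = 12.9445 knots

12.94 knots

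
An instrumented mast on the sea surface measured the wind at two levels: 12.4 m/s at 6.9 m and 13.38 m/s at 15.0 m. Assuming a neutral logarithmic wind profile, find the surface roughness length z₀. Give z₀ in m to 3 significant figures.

Log law: V(z) ∝ ln(z/z₀). With r = V₁/V₂ = 12.4/13.38 = 0.92676,
r · ln(z₂/z₀) = ln(z₁/z₀) ⇒ ln z₀ = (ln z₁ − r·ln z₂)/(1 − r)
ln z₀ = (1.93152 − 0.92676×2.70805) / 0.07324 = -7.8939
z₀ = exp(-7.8939) = 0.0003730 m

z₀ ≈ 0.000373 m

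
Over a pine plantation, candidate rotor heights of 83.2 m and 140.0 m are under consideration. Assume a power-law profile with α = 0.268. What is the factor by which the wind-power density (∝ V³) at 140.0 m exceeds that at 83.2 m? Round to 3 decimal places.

1.520

Speed ratio: V_B/V_A = (z_B/z_A)^α = (140.0/83.2)^0.268 = (1.6827)^0.268 = 1.14966
Power-density ratio: P_B/P_A = (V_B/V_A)³ = (1.14966)³ = 1.51952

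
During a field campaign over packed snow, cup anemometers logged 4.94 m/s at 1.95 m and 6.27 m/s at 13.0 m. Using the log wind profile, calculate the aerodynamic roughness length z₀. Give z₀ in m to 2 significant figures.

Log law: V(z) ∝ ln(z/z₀). With r = V₁/V₂ = 4.94/6.27 = 0.78788,
r · ln(z₂/z₀) = ln(z₁/z₀) ⇒ ln z₀ = (ln z₁ − r·ln z₂)/(1 − r)
ln z₀ = (0.66783 − 0.78788×2.56495) / 0.21212 = -6.3786
z₀ = exp(-6.3786) = 0.001697 m

z₀ ≈ 0.0017 m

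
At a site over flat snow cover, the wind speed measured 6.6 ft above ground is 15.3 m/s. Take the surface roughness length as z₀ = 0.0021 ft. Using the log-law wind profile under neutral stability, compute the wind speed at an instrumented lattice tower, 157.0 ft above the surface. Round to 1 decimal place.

21.3 m/s

Log law: V(z) ∝ ln(z/z₀), so V₂/V₁ = ln(z₂/z₀) / ln(z₁/z₀).
ln(157.0/0.0021) = 11.2221, ln(6.6/0.0021) = 8.0529
V₂ = 15.3 × 11.2221/8.0529 = 15.3 × 1.3935 = 21.3212 m/s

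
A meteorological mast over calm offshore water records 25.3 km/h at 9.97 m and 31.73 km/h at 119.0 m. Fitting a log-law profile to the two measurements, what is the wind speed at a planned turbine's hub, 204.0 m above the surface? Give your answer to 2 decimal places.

Log law: V ∝ ln(z/z₀). From the pair, with r = V₁/V₂ = 0.79735,
ln z₀ = (ln z₁ − r·ln z₂)/(1 − r) = (2.2996 − 0.79735×4.7791)/0.20265 = -7.4566 → z₀ = 0.0005776 m
V₃ = V₁ · ln(z₃/z₀)/ln(z₁/z₀) = 25.3 × 12.7748/9.7562 = 33.1277 km/h

33.13 km/h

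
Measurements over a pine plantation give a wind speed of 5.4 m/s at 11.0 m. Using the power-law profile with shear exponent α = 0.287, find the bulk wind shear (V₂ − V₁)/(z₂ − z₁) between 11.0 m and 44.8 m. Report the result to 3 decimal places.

Power law: V₂ = V₁ · (z₂/z₁)^α = 5.4 × (4.0727)^0.287 = 8.0804 m/s
ΔV/Δz = (8.0804 − 5.4)/(44.8 − 11.0) = 2.6804/33.8000 = 0.07930 m/s/m

0.079 m/s/m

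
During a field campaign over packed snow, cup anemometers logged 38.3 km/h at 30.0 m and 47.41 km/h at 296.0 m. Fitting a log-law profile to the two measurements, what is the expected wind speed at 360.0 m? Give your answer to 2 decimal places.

Log law: V ∝ ln(z/z₀). From the pair, with r = V₁/V₂ = 0.80785,
ln z₀ = (ln z₁ − r·ln z₂)/(1 − r) = (3.4012 − 0.80785×5.6904)/0.19215 = -6.2228 → z₀ = 0.001984 m
V₃ = V₁ · ln(z₃/z₀)/ln(z₁/z₀) = 38.3 × 12.1089/9.6240 = 48.1890 km/h

48.19 km/h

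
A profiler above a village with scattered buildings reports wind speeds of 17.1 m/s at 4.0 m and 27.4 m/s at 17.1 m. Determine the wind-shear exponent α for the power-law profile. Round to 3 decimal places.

α ≈ 0.325

Power law: V₂/V₁ = (z₂/z₁)^α ⇒ α = ln(V₂/V₁) / ln(z₂/z₁)
α = ln(27.4/17.1) / ln(17.1/4.0) = ln(1.6023) / ln(4.2750)
  = 0.47146 / 1.45278 = 0.32452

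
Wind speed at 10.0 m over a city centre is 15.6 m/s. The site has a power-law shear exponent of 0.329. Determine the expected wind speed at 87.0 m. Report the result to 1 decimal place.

Power-law profile: V₂ = V₁ · (z₂/z₁)^α
V₂ = 15.6 × (87.0/10.0)^0.329 = 15.6 × (8.7000)^0.329
    = 15.6 × 2.0375 = 31.7853 m/s

31.8 m/s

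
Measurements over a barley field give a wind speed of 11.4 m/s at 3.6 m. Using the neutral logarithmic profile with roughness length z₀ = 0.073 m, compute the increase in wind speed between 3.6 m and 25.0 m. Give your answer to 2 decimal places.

Log law: V₂ = V₁ · ln(z₂/z₀)/ln(z₁/z₀) = 11.4 × 5.8362/3.8982 = 17.0673 m/s
ΔV = 17.0673 − 11.4 = 5.6673 m/s

5.67 m/s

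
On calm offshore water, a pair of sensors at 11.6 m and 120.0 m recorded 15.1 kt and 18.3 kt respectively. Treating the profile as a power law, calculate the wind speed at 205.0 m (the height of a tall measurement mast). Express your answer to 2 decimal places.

19.12 kt

First find α: α = ln(V₂/V₁)/ln(z₂/z₁) = ln(18.3/15.1)/ln(120.0/11.6) = 0.19221/2.33649 = 0.0823
Extrapolate from 120.0 m to 205.0 m: V₃ = 18.3 × (205.0/120.0)^0.0823 = 18.3 × 1.0450 = 19.1242 kt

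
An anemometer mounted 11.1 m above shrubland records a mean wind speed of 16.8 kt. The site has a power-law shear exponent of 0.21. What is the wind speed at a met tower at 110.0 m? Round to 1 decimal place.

27.2 kt

Power-law profile: V₂ = V₁ · (z₂/z₁)^α
V₂ = 16.8 × (110.0/11.1)^0.21 = 16.8 × (9.9099)^0.21
    = 16.8 × 1.6187 = 27.1947 kt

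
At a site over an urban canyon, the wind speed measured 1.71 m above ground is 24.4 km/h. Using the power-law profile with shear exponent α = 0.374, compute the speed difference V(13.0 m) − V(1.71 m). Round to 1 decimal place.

Power law: V₂ = V₁ · (z₂/z₁)^α = 24.4 × (7.6023)^0.374 = 52.1032 km/h
ΔV = 52.1032 − 24.4 = 27.7032 km/h

27.7 km/h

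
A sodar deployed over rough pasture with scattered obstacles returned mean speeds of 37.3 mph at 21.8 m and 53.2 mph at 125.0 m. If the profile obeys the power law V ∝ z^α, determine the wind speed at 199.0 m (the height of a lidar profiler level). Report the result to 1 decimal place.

58.5 mph

First find α: α = ln(V₂/V₁)/ln(z₂/z₁) = ln(53.2/37.3)/ln(125.0/21.8) = 0.35507/1.74640 = 0.2033
Extrapolate from 125.0 m to 199.0 m: V₃ = 53.2 × (199.0/125.0)^0.2033 = 53.2 × 1.0992 = 58.4748 mph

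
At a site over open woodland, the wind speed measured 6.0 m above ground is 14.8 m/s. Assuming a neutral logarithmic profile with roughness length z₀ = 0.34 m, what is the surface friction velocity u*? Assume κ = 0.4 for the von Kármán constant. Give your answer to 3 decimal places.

u* ≈ 2.062 m/s

Log law: V(z) = (u*/κ) · ln(z/z₀) ⇒ u* = κ · V / ln(z/z₀)
u* = 0.4 × 14.8 / ln(6.0/0.34) = 0.4 × 14.8 / 2.8706
   = 5.9200 / 2.8706 = 2.0623 m/s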